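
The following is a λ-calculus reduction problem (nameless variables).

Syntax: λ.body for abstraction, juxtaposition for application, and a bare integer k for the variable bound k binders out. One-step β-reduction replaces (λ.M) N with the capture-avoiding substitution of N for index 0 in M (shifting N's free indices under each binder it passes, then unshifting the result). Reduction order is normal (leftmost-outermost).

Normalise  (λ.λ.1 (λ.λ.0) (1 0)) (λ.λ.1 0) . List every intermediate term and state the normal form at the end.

  start: (λ.λ.1 (λ.λ.0) (1 0)) (λ.λ.1 0)
  step 1: λ.(λ.λ.1 0) (λ.λ.0) ((λ.λ.1 0) 0)
  step 2: λ.(λ.(λ.λ.0) 0) ((λ.λ.1 0) 0)
  step 3: λ.(λ.λ.0) ((λ.λ.1 0) 0)
  step 4: λ.λ.0

Answer: normal form = λ.λ.0  (in 4 steps)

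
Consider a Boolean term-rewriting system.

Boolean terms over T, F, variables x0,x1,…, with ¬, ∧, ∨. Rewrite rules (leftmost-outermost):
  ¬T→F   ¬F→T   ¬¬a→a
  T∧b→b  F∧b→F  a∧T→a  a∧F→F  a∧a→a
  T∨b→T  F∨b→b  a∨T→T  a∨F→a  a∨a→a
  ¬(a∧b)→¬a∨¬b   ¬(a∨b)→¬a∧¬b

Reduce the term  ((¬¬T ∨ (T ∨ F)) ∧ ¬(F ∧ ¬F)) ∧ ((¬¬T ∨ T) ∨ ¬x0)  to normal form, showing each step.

  start: ((¬¬T ∨ (T ∨ F)) ∧ ¬(F ∧ ¬F)) ∧ ((¬¬T ∨ T) ∨ ¬x0)
  [1] ((T ∨ (T ∨ F)) ∧ ¬(F ∧ ¬F)) ∧ ((¬¬T ∨ T) ∨ ¬x0)
  [2] (T ∧ ¬(F ∧ ¬F)) ∧ ((¬¬T ∨ T) ∨ ¬x0)
  [3] ¬(F ∧ ¬F) ∧ ((¬¬T ∨ T) ∨ ¬x0)
  [4] (¬F ∨ ¬¬F) ∧ ((¬¬T ∨ T) ∨ ¬x0)
  [5] (T ∨ ¬¬F) ∧ ((¬¬T ∨ T) ∨ ¬x0)
  [6] T ∧ ((¬¬T ∨ T) ∨ ¬x0)
  [7] (¬¬T ∨ T) ∨ ¬x0
  [8] T ∨ ¬x0
  [9] T

Answer: normal form = T  (in 9 steps)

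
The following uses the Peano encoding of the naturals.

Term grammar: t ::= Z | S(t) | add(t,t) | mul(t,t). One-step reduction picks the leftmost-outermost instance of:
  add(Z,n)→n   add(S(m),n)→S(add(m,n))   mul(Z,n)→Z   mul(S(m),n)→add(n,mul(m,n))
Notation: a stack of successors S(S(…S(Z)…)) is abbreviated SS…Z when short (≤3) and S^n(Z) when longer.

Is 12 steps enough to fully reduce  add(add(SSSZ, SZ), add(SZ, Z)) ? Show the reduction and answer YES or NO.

  start: add(add(SSSZ, SZ), add(SZ, Z))
  [1] add(S(add(SSZ, SZ)), add(SZ, Z))
  [2] S(add(add(SSZ, SZ), add(SZ, Z)))
  [3] S(add(S(add(SZ, SZ)), add(SZ, Z)))
  [4] S(S(add(add(SZ, SZ), add(SZ, Z))))
  [5] S(S(add(S(add(Z, SZ)), add(SZ, Z))))
  [6] S(S(S(add(add(Z, SZ), add(SZ, Z)))))
  [7] S(S(S(add(SZ, add(SZ, Z)))))
  [8] S(S(S(S(add(Z, add(SZ, Z))))))
  [9] S(S(S(S(add(SZ, Z)))))
  [10] S(S(S(S(S(add(Z, Z))))))
  [11] S^5(Z)

Answer: YES — reaches normal form S^5(Z) in 11 ≤ 12 steps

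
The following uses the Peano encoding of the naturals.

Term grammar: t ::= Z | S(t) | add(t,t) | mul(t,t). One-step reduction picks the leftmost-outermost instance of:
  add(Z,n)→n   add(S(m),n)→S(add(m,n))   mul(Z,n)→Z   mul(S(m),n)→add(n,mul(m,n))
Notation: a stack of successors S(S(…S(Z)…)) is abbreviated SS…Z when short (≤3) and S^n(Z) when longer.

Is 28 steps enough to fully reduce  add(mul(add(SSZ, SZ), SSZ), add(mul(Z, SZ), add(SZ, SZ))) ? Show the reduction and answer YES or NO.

  start: add(mul(add(SSZ, SZ), SSZ), add(mul(Z, SZ), add(SZ, SZ)))
  step 1: add(mul(S(add(SZ, SZ)), SSZ), add(mul(Z, SZ), add(SZ, SZ)))
  step 2: add(add(SSZ, mul(add(SZ, SZ), SSZ)), add(mul(Z, SZ), add(SZ, SZ)))
  step 3: add(S(add(SZ, mul(add(SZ, SZ), SSZ))), add(mul(Z, SZ), add(SZ, SZ)))
  step 4: S(add(add(SZ, mul(add(SZ, SZ), SSZ)), add(mul(Z, SZ), add(SZ, SZ))))
  step 5: S(add(S(add(Z, mul(add(SZ, SZ), SSZ))), add(mul(Z, SZ), add(SZ, SZ))))
  step 6: S(S(add(add(Z, mul(add(SZ, SZ), SSZ)), add(mul(Z, SZ), add(SZ, SZ)))))
  step 7: S(S(add(mul(add(SZ, SZ), SSZ), add(mul(Z, SZ), add(SZ, SZ)))))
  step 8: S(S(add(mul(S(add(Z, SZ)), SSZ), add(mul(Z, SZ), add(SZ, SZ)))))
  step 9: S(S(add(add(SSZ, mul(add(Z, SZ), SSZ)), add(mul(Z, SZ), add(SZ, SZ)))))
  step 10: S(S(add(S(add(SZ, mul(add(Z, SZ), SSZ))), add(mul(Z, SZ), add(SZ, SZ)))))
  step 11: S(S(S(add(add(SZ, mul(add(Z, SZ), SSZ)), add(mul(Z, SZ), add(SZ, SZ))))))
  step 12: S(S(S(add(S(add(Z, mul(add(Z, SZ), SSZ))), add(mul(Z, SZ), add(SZ, SZ))))))
  step 13: S(S(S(S(add(add(Z, mul(add(Z, SZ), SSZ)), add(mul(Z, SZ), add(SZ, SZ)))))))
  step 14: S(S(S(S(add(mul(add(Z, SZ), SSZ), add(mul(Z, SZ), add(SZ, SZ)))))))
  step 15: S(S(S(S(add(mul(SZ, SSZ), add(mul(Z, SZ), add(SZ, SZ)))))))
  step 16: S(S(S(S(add(add(SSZ, mul(Z, SSZ)), add(mul(Z, SZ), add(SZ, SZ)))))))
  step 17: S(S(S(S(add(S(add(SZ, mul(Z, SSZ))), add(mul(Z, SZ), add(SZ, SZ)))))))
  step 18: S(S(S(S(S(add(add(SZ, mul(Z, SSZ)), add(mul(Z, SZ), add(SZ, SZ))))))))
  step 19: S(S(S(S(S(add(S(add(Z, mul(Z, SSZ))), add(mul(Z, SZ), add(SZ, SZ))))))))
  step 20: S(S(S(S(S(S(add(add(Z, mul(Z, SSZ)), add(mul(Z, SZ), add(SZ, SZ)))))))))
  step 21: S(S(S(S(S(S(add(mul(Z, SSZ), add(mul(Z, SZ), add(SZ, SZ)))))))))
  step 22: S(S(S(S(S(S(add(Z, add(mul(Z, SZ), add(SZ, SZ)))))))))
  step 23: S(S(S(S(S(S(add(mul(Z, SZ), add(SZ, SZ))))))))
  step 24: S(S(S(S(S(S(add(Z, add(SZ, SZ))))))))
  step 25: S(S(S(S(S(S(add(SZ, SZ)))))))
  step 26: S(S(S(S(S(S(S(add(Z, SZ))))))))
  step 27: S^8(Z)

Answer: YES — reaches normal form S^8(Z) in 27 ≤ 28 steps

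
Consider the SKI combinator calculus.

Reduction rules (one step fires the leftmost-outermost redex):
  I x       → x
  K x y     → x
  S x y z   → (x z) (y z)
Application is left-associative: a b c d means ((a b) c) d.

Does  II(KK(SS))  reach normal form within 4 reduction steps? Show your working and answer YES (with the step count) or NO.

  start: II(KK(SS))
  →1  I(KK(SS))
  →2  KK(SS)
  →3  K

Answer: YES — reaches normal form K in 3 ≤ 4 steps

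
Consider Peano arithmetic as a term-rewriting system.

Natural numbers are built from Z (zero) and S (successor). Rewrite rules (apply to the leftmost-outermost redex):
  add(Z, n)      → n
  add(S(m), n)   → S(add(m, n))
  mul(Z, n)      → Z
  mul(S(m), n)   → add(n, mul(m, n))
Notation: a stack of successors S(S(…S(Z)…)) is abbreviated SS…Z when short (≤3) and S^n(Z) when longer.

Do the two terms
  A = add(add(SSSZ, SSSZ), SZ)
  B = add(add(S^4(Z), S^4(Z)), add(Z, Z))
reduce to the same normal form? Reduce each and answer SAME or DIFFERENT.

Term A:
  start: add(add(SSSZ, SSSZ), SZ)
  step 1: add(S(add(SSZ, SSSZ)), SZ)
  step 2: S(add(add(SSZ, SSSZ), SZ))
  step 3: S(add(S(add(SZ, SSSZ)), SZ))
  step 4: S(S(add(add(SZ, SSSZ), SZ)))
  step 5: S(S(add(S(add(Z, SSSZ)), SZ)))
  step 6: S(S(S(add(add(Z, SSSZ), SZ))))
  step 7: S(S(S(add(SSSZ, SZ))))
  step 8: S(S(S(S(add(SSZ, SZ)))))
  step 9: S(S(S(S(S(add(SZ, SZ))))))
  step 10: S(S(S(S(S(S(add(Z, SZ)))))))
  step 11: S^7(Z)

Term B:
  start: add(add(S^4(Z), S^4(Z)), add(Z, Z))
  step 1: add(S(add(SSSZ, S^4(Z))), add(Z, Z))
  step 2: S(add(add(SSSZ, S^4(Z)), add(Z, Z)))
  step 3: S(add(S(add(SSZ, S^4(Z))), add(Z, Z)))
  step 4: S(S(add(add(SSZ, S^4(Z)), add(Z, Z))))
  step 5: S(S(add(S(add(SZ, S^4(Z))), add(Z, Z))))
  step 6: S(S(S(add(add(SZ, S^4(Z)), add(Z, Z)))))
  step 7: S(S(S(add(S(add(Z, S^4(Z))), add(Z, Z)))))
  step 8: S(S(S(S(add(add(Z, S^4(Z)), add(Z, Z))))))
  step 9: S(S(S(S(add(S^4(Z), add(Z, Z))))))
  step 10: S(S(S(S(S(add(SSSZ, add(Z, Z)))))))
  step 11: S(S(S(S(S(S(add(SSZ, add(Z, Z))))))))
  step 12: S(S(S(S(S(S(S(add(SZ, add(Z, Z)))))))))
  step 13: S(S(S(S(S(S(S(S(add(Z, add(Z, Z))))))))))
  step 14: S(S(S(S(S(S(S(S(add(Z, Z)))))))))
  step 15: S^8(Z)

Answer: DIFFERENT — A ⇓ S^7(Z), B ⇓ S^8(Z)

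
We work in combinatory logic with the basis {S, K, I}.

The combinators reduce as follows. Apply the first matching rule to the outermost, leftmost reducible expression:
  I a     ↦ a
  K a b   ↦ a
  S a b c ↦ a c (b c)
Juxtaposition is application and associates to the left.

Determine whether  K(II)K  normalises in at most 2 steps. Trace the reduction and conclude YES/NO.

Answer: YES — reaches normal form I in 2 ≤ 2 steps

Reduction:
  start: K(II)K
  step 1: II
  step 2: I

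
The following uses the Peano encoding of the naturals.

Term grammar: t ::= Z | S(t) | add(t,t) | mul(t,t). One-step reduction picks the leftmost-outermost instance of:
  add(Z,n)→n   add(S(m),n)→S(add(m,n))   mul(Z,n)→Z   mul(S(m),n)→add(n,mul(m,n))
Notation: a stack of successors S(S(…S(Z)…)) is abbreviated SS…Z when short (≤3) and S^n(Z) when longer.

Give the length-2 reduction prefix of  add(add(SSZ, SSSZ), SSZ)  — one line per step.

Answer: after 2 steps: S(add(add(SZ, SSSZ), SSZ))

Derivation:
  start: add(add(SSZ, SSSZ), SSZ)
  [1] add(S(add(SZ, SSSZ)), SSZ)
  [2] S(add(add(SZ, SSSZ), SSZ))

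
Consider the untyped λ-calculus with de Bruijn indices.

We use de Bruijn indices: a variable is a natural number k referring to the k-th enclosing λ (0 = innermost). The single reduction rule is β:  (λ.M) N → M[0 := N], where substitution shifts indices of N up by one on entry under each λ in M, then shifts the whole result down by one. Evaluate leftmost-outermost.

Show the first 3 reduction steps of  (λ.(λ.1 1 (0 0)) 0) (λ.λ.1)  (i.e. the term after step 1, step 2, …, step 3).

  start: (λ.(λ.1 1 (0 0)) 0) (λ.λ.1)
  →1  (λ.(λ.λ.1) (λ.λ.1) (0 0)) (λ.λ.1)
  →2  (λ.λ.1) (λ.λ.1) ((λ.λ.1) (λ.λ.1))
  →3  (λ.λ.λ.1) ((λ.λ.1) (λ.λ.1))

Answer: after 3 steps: (λ.λ.λ.1) ((λ.λ.1) (λ.λ.1))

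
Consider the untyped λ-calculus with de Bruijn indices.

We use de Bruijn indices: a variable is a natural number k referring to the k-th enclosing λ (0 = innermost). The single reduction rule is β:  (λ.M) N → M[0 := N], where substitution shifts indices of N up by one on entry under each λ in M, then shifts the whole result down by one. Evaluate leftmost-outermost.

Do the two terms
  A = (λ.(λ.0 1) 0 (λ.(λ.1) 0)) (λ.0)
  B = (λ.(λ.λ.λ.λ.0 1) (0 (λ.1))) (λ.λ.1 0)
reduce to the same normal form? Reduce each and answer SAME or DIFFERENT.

Term A:
  start: (λ.(λ.0 1) 0 (λ.(λ.1) 0)) (λ.0)
  step 1: (λ.0 (λ.0)) (λ.0) (λ.(λ.1) 0)
  step 2: (λ.0) (λ.0) (λ.(λ.1) 0)
  step 3: (λ.0) (λ.(λ.1) 0)
  step 4: λ.(λ.1) 0
  step 5: λ.0

Term B:
  start: (λ.(λ.λ.λ.λ.0 1) (0 (λ.1))) (λ.λ.1 0)
  step 1: (λ.λ.λ.λ.0 1) ((λ.λ.1 0) (λ.λ.λ.1 0))
  step 2: λ.λ.λ.0 1

Answer: DIFFERENT — A ⇓ λ.0, B ⇓ λ.λ.λ.0 1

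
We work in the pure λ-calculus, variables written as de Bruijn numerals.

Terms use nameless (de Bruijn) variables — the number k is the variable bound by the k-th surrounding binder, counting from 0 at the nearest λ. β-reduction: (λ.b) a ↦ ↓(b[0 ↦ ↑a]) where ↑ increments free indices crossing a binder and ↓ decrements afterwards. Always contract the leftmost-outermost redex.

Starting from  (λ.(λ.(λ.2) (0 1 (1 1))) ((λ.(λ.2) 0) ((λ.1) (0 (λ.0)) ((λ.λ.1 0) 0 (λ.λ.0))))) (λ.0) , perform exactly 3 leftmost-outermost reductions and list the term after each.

  start: (λ.(λ.(λ.2) (0 1 (1 1))) ((λ.(λ.2) 0) ((λ.1) (0 (λ.0)) ((λ.λ.1 0) 0 (λ.λ.0))))) (λ.0)
  [1] (λ.(λ.λ.0) (0 (λ.0) ((λ.0) (λ.0)))) ((λ.(λ.λ.0) 0) ((λ.λ.0) ((λ.0) (λ.0)) ((λ.λ.1 0) (λ.0) (λ.λ.0))))
  [2] (λ.λ.0) ((λ.(λ.λ.0) 0) ((λ.λ.0) ((λ.0) (λ.0)) ((λ.λ.1 0) (λ.0) (λ.λ.0))) (λ.0) ((λ.0) (λ.0)))
  [3] λ.0

Answer: after 3 steps: λ.0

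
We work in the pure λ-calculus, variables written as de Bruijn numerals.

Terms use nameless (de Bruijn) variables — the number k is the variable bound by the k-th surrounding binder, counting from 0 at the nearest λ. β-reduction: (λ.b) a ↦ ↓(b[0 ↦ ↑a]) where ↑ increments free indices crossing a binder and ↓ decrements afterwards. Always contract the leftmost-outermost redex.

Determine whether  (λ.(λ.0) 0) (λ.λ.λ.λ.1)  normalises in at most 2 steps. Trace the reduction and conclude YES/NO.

Answer: YES — reaches normal form λ.λ.λ.λ.1 in 2 ≤ 2 steps

Working:
  start: (λ.(λ.0) 0) (λ.λ.λ.λ.1)
  [1] (λ.0) (λ.λ.λ.λ.1)
  [2] λ.λ.λ.λ.1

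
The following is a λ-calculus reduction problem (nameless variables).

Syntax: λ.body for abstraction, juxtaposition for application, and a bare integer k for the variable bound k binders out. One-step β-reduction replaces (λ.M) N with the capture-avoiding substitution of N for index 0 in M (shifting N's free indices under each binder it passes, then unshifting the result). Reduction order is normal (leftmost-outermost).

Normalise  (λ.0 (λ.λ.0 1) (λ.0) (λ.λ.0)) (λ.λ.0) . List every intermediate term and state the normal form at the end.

Answer: normal form = λ.λ.0  (in 4 steps)

Working:
  start: (λ.0 (λ.λ.0 1) (λ.0) (λ.λ.0)) (λ.λ.0)
  [1] (λ.λ.0) (λ.λ.0 1) (λ.0) (λ.λ.0)
  [2] (λ.0) (λ.0) (λ.λ.0)
  [3] (λ.0) (λ.λ.0)
  [4] λ.λ.0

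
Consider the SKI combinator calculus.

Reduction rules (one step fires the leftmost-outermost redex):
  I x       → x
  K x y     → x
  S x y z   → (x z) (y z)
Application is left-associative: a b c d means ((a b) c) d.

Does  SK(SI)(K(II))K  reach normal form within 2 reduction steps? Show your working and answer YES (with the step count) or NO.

Answer: NO — after 2 steps the term is K(II)K, not yet normal

Derivation:
  start: SK(SI)(K(II))K
  step 1: K(K(II))(SI(K(II)))K
  step 2: K(II)K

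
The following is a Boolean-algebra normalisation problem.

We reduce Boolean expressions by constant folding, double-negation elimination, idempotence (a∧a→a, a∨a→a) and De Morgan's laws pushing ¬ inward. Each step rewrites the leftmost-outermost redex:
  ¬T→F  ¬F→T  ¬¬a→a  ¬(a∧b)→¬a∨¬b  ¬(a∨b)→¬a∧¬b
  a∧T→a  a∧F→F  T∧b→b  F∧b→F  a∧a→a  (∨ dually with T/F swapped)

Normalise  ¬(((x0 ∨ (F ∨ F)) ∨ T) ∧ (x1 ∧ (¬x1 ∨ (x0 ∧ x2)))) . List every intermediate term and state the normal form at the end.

Answer: normal form = ¬x1 ∨ (x1 ∧ (¬x0 ∨ ¬x2))  (in 14 steps)

Working:
  start: ¬(((x0 ∨ (F ∨ F)) ∨ T) ∧ (x1 ∧ (¬x1 ∨ (x0 ∧ x2))))
  [1] ¬((x0 ∨ (F ∨ F)) ∨ T) ∨ ¬(x1 ∧ (¬x1 ∨ (x0 ∧ x2)))
  [2] (¬(x0 ∨ (F ∨ F)) ∧ ¬T) ∨ ¬(x1 ∧ (¬x1 ∨ (x0 ∧ x2)))
  [3] ((¬x0 ∧ ¬(F ∨ F)) ∧ ¬T) ∨ ¬(x1 ∧ (¬x1 ∨ (x0 ∧ x2)))
  [4] ((¬x0 ∧ (¬F ∧ ¬F)) ∧ ¬T) ∨ ¬(x1 ∧ (¬x1 ∨ (x0 ∧ x2)))
  [5] ((¬x0 ∧ ¬F) ∧ ¬T) ∨ ¬(x1 ∧ (¬x1 ∨ (x0 ∧ x2)))
  [6] ((¬x0 ∧ T) ∧ ¬T) ∨ ¬(x1 ∧ (¬x1 ∨ (x0 ∧ x2)))
  [7] (¬x0 ∧ ¬T) ∨ ¬(x1 ∧ (¬x1 ∨ (x0 ∧ x2)))
  [8] (¬x0 ∧ F) ∨ ¬(x1 ∧ (¬x1 ∨ (x0 ∧ x2)))
  [9] F ∨ ¬(x1 ∧ (¬x1 ∨ (x0 ∧ x2)))
  [10] ¬(x1 ∧ (¬x1 ∨ (x0 ∧ x2)))
  [11] ¬x1 ∨ ¬(¬x1 ∨ (x0 ∧ x2))
  [12] ¬x1 ∨ (¬¬x1 ∧ ¬(x0 ∧ x2))
  [13] ¬x1 ∨ (x1 ∧ ¬(x0 ∧ x2))
  [14] ¬x1 ∨ (x1 ∧ (¬x0 ∨ ¬x2))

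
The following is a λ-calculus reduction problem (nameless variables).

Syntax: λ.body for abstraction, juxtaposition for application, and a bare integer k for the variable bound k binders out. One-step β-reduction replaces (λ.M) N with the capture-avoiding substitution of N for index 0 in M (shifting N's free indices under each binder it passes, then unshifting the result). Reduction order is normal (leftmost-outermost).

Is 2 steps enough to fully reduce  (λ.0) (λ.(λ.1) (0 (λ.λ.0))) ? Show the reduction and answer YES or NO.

Answer: YES — reaches normal form λ.0 in 2 ≤ 2 steps

Reduction:
  start: (λ.0) (λ.(λ.1) (0 (λ.λ.0)))
  step 1: λ.(λ.1) (0 (λ.λ.0))
  step 2: λ.0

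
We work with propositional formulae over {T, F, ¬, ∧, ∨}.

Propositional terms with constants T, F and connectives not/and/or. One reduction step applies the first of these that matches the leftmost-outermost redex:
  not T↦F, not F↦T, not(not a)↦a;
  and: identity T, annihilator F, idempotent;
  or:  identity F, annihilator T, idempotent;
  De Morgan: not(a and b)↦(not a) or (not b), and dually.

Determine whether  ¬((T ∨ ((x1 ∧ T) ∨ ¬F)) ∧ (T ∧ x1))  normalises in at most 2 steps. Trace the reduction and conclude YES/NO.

Answer: NO — after 2 steps the term is (¬T ∧ ¬((x1 ∧ T) ∨ ¬F)) ∨ ¬(T ∧ x1), not yet normal

Reduction:
  start: ¬((T ∨ ((x1 ∧ T) ∨ ¬F)) ∧ (T ∧ x1))
  [1] ¬(T ∨ ((x1 ∧ T) ∨ ¬F)) ∨ ¬(T ∧ x1)
  [2] (¬T ∧ ¬((x1 ∧ T) ∨ ¬F)) ∨ ¬(T ∧ x1)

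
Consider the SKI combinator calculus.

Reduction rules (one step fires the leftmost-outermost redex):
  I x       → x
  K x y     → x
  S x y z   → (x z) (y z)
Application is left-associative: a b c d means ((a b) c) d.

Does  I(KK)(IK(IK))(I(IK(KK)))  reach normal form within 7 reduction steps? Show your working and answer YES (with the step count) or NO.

Answer: YES — reaches normal form K(K(KK)) in 4 ≤ 7 steps

Reduction:
  start: I(KK)(IK(IK))(I(IK(KK)))
  step 1: KK(IK(IK))(I(IK(KK)))
  step 2: K(I(IK(KK)))
  step 3: K(IK(KK))
  step 4: K(K(KK))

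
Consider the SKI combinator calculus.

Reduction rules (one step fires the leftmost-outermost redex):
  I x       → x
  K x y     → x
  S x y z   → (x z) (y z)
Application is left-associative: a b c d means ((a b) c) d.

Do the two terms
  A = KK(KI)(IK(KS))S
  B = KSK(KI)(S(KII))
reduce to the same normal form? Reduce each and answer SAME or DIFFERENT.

Term A:
  start: KK(KI)(IK(KS))S
  [1] K(IK(KS))S
  [2] IK(KS)
  [3] K(KS)

Term B:
  start: KSK(KI)(S(KII))
  [1] S(KI)(S(KII))
  [2] S(KI)(SI)

Answer: DIFFERENT — A ⇓ K(KS), B ⇓ S(KI)(SI)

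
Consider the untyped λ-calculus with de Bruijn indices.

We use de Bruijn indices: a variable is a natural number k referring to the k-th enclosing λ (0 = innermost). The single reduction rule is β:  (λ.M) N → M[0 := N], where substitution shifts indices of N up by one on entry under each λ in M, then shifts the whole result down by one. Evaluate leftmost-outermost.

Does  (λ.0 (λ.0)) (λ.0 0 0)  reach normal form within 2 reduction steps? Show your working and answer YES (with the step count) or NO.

Answer: NO — after 2 steps the term is (λ.0) (λ.0) (λ.0), not yet normal

Working:
  start: (λ.0 (λ.0)) (λ.0 0 0)
  →1  (λ.0 0 0) (λ.0)
  →2  (λ.0) (λ.0) (λ.0)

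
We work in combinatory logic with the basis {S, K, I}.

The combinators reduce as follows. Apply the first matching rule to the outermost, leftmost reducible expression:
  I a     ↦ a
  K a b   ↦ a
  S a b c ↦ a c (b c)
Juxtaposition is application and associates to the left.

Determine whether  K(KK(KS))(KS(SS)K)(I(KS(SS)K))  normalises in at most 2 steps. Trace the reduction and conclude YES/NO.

Answer: NO — after 2 steps the term is K(I(KS(SS)K)), not yet normal

Working:
  start: K(KK(KS))(KS(SS)K)(I(KS(SS)K))
  →1  KK(KS)(I(KS(SS)K))
  →2  K(I(KS(SS)K))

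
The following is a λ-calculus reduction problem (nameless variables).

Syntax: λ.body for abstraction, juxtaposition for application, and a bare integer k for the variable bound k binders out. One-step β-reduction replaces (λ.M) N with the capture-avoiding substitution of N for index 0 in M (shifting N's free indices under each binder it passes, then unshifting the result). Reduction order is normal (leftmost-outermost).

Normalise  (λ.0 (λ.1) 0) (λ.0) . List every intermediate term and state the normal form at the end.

Answer: normal form = λ.0  (in 3 steps)

Reduction:
  start: (λ.0 (λ.1) 0) (λ.0)
  →1  (λ.0) (λ.λ.0) (λ.0)
  →2  (λ.λ.0) (λ.0)
  →3  λ.0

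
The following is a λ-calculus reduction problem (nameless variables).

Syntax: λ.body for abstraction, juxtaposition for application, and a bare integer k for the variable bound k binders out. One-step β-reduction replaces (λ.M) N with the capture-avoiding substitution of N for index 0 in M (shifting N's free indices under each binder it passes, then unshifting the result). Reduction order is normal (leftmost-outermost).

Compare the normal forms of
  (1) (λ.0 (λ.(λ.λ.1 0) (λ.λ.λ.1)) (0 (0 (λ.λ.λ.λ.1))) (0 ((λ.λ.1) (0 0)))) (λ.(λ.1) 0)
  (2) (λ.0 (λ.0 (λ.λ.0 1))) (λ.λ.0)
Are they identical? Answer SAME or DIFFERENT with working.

Term A:
  start: (λ.0 (λ.(λ.λ.1 0) (λ.λ.λ.1)) (0 (0 (λ.λ.λ.λ.1))) (0 ((λ.λ.1) (0 0)))) (λ.(λ.1) 0)
  step 1: (λ.(λ.1) 0) (λ.(λ.λ.1 0) (λ.λ.λ.1)) ((λ.(λ.1) 0) ((λ.(λ.1) 0) (λ.λ.λ.λ.1))) ((λ.(λ.1) 0) ((λ.λ.1) ((λ.(λ.1) 0) (λ.(λ.1) 0))))
  step 2: (λ.λ.(λ.λ.1 0) (λ.λ.λ.1)) (λ.(λ.λ.1 0) (λ.λ.λ.1)) ((λ.(λ.1) 0) ((λ.(λ.1) 0) (λ.λ.λ.λ.1))) ((λ.(λ.1) 0) ((λ.λ.1) ((λ.(λ.1) 0) (λ.(λ.1) 0))))
  step 3: (λ.(λ.λ.1 0) (λ.λ.λ.1)) ((λ.(λ.1) 0) ((λ.(λ.1) 0) (λ.λ.λ.λ.1))) ((λ.(λ.1) 0) ((λ.λ.1) ((λ.(λ.1) 0) (λ.(λ.1) 0))))
  step 4: (λ.λ.1 0) (λ.λ.λ.1) ((λ.(λ.1) 0) ((λ.λ.1) ((λ.(λ.1) 0) (λ.(λ.1) 0))))
  step 5: (λ.(λ.λ.λ.1) 0) ((λ.(λ.1) 0) ((λ.λ.1) ((λ.(λ.1) 0) (λ.(λ.1) 0))))
  step 6: (λ.λ.λ.1) ((λ.(λ.1) 0) ((λ.λ.1) ((λ.(λ.1) 0) (λ.(λ.1) 0))))
  step 7: λ.λ.1

Term B:
  start: (λ.0 (λ.0 (λ.λ.0 1))) (λ.λ.0)
  step 1: (λ.λ.0) (λ.0 (λ.λ.0 1))
  step 2: λ.0

Answer: DIFFERENT — A ⇓ λ.λ.1, B ⇓ λ.0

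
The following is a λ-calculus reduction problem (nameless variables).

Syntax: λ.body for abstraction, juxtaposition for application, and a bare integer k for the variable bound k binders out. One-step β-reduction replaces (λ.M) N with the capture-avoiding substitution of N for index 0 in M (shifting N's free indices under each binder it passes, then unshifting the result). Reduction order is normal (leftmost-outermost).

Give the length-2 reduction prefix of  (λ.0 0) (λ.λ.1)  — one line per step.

Answer: after 2 steps: λ.λ.λ.1

Reduction:
  start: (λ.0 0) (λ.λ.1)
  [1] (λ.λ.1) (λ.λ.1)
  [2] λ.λ.λ.1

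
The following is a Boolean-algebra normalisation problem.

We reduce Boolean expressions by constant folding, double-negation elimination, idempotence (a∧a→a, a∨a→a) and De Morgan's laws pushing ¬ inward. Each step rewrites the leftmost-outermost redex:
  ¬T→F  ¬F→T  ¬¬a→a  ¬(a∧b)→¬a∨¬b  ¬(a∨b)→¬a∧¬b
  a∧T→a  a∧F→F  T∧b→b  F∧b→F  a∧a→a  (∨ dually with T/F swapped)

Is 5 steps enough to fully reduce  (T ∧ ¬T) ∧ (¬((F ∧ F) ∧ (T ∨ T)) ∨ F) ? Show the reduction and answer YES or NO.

Answer: YES — reaches normal form F in 3 ≤ 5 steps

Reduction:
  start: (T ∧ ¬T) ∧ (¬((F ∧ F) ∧ (T ∨ T)) ∨ F)
  →1  ¬T ∧ (¬((F ∧ F) ∧ (T ∨ T)) ∨ F)
  →2  F ∧ (¬((F ∧ F) ∧ (T ∨ T)) ∨ F)
  →3  F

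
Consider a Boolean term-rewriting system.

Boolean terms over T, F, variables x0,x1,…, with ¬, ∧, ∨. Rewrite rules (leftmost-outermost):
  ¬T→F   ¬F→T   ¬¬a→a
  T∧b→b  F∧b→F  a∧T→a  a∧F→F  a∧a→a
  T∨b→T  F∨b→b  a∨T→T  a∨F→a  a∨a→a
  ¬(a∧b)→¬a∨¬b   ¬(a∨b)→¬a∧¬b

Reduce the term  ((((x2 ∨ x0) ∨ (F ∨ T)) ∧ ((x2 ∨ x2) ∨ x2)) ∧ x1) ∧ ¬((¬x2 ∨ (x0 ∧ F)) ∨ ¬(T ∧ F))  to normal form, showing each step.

Answer: normal form = F  (in 16 steps)

Derivation:
  start: ((((x2 ∨ x0) ∨ (F ∨ T)) ∧ ((x2 ∨ x2) ∨ x2)) ∧ x1) ∧ ¬((¬x2 ∨ (x0 ∧ F)) ∨ ¬(T ∧ F))
  →1  ((((x2 ∨ x0) ∨ T) ∧ ((x2 ∨ x2) ∨ x2)) ∧ x1) ∧ ¬((¬x2 ∨ (x0 ∧ F)) ∨ ¬(T ∧ F))
  →2  ((T ∧ ((x2 ∨ x2) ∨ x2)) ∧ x1) ∧ ¬((¬x2 ∨ (x0 ∧ F)) ∨ ¬(T ∧ F))
  →3  (((x2 ∨ x2) ∨ x2) ∧ x1) ∧ ¬((¬x2 ∨ (x0 ∧ F)) ∨ ¬(T ∧ F))
  →4  ((x2 ∨ x2) ∧ x1) ∧ ¬((¬x2 ∨ (x0 ∧ F)) ∨ ¬(T ∧ F))
  →5  (x2 ∧ x1) ∧ ¬((¬x2 ∨ (x0 ∧ F)) ∨ ¬(T ∧ F))
  →6  (x2 ∧ x1) ∧ (¬(¬x2 ∨ (x0 ∧ F)) ∧ ¬¬(T ∧ F))
  →7  (x2 ∧ x1) ∧ ((¬¬x2 ∧ ¬(x0 ∧ F)) ∧ ¬¬(T ∧ F))
  →8  (x2 ∧ x1) ∧ ((x2 ∧ ¬(x0 ∧ F)) ∧ ¬¬(T ∧ F))
  →9  (x2 ∧ x1) ∧ ((x2 ∧ (¬x0 ∨ ¬F)) ∧ ¬¬(T ∧ F))
  →10  (x2 ∧ x1) ∧ ((x2 ∧ (¬x0 ∨ T)) ∧ ¬¬(T ∧ F))
  →11  (x2 ∧ x1) ∧ ((x2 ∧ T) ∧ ¬¬(T ∧ F))
  →12  (x2 ∧ x1) ∧ (x2 ∧ ¬¬(T ∧ F))
  →13  (x2 ∧ x1) ∧ (x2 ∧ (T ∧ F))
  →14  (x2 ∧ x1) ∧ (x2 ∧ F)
  →15  (x2 ∧ x1) ∧ F
  →16  F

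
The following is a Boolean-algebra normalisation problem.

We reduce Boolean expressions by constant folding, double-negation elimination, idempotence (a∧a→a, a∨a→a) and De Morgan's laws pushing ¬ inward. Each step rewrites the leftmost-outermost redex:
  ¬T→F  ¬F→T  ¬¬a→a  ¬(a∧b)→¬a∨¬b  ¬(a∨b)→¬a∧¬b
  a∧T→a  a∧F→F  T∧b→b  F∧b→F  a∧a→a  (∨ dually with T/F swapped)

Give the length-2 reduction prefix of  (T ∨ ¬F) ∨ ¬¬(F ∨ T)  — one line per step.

  start: (T ∨ ¬F) ∨ ¬¬(F ∨ T)
  →1  T ∨ ¬¬(F ∨ T)
  →2  T

Answer: after 2 steps: T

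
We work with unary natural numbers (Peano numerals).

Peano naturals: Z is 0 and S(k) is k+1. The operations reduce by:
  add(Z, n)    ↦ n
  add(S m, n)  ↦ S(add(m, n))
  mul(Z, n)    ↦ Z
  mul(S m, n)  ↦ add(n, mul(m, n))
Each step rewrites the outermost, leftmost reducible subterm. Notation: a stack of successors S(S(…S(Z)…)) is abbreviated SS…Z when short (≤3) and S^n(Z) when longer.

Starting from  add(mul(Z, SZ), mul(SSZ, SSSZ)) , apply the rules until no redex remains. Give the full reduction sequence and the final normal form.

Answer: normal form = S^6(Z)  (in 13 steps)

Reduction:
  start: add(mul(Z, SZ), mul(SSZ, SSSZ))
  step 1: add(Z, mul(SSZ, SSSZ))
  step 2: mul(SSZ, SSSZ)
  step 3: add(SSSZ, mul(SZ, SSSZ))
  step 4: S(add(SSZ, mul(SZ, SSSZ)))
  step 5: S(S(add(SZ, mul(SZ, SSSZ))))
  step 6: S(S(S(add(Z, mul(SZ, SSSZ)))))
  step 7: S(S(S(mul(SZ, SSSZ))))
  step 8: S(S(S(add(SSSZ, mul(Z, SSSZ)))))
  step 9: S(S(S(S(add(SSZ, mul(Z, SSSZ))))))
  step 10: S(S(S(S(S(add(SZ, mul(Z, SSSZ)))))))
  step 11: S(S(S(S(S(S(add(Z, mul(Z, SSSZ))))))))
  step 12: S(S(S(S(S(S(mul(Z, SSSZ)))))))
  step 13: S^6(Z)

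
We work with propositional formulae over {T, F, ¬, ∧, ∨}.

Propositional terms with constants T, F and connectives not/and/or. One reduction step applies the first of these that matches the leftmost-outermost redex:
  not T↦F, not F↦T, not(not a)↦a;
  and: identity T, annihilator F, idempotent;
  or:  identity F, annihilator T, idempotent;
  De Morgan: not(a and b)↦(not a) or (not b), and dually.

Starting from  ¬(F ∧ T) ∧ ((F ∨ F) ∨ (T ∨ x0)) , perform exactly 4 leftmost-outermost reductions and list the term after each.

Answer: after 4 steps: (F ∨ F) ∨ (T ∨ x0)

Working:
  start: ¬(F ∧ T) ∧ ((F ∨ F) ∨ (T ∨ x0))
  →1  (¬F ∨ ¬T) ∧ ((F ∨ F) ∨ (T ∨ x0))
  →2  (T ∨ ¬T) ∧ ((F ∨ F) ∨ (T ∨ x0))
  →3  T ∧ ((F ∨ F) ∨ (T ∨ x0))
  →4  (F ∨ F) ∨ (T ∨ x0)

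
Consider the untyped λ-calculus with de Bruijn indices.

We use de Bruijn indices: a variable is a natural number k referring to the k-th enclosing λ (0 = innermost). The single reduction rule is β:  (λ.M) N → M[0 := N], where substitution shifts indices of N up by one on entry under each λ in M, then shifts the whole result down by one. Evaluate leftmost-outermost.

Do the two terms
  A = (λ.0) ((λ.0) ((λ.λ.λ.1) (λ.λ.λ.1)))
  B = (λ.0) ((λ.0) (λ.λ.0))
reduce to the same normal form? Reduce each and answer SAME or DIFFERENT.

Answer: DIFFERENT — A ⇓ λ.λ.1, B ⇓ λ.λ.0

Working:
Term A:
  start: (λ.0) ((λ.0) ((λ.λ.λ.1) (λ.λ.λ.1)))
  →1  (λ.0) ((λ.λ.λ.1) (λ.λ.λ.1))
  →2  (λ.λ.λ.1) (λ.λ.λ.1)
  →3  λ.λ.1

Term B:
  start: (λ.0) ((λ.0) (λ.λ.0))
  →1  (λ.0) (λ.λ.0)
  →2  λ.λ.0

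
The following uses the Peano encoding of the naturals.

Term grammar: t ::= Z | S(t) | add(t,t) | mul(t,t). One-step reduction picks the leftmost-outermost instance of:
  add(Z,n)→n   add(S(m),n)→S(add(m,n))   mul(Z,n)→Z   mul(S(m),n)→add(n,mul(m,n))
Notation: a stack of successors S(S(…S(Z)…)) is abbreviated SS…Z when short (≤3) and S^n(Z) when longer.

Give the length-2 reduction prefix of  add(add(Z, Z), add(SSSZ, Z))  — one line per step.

Answer: after 2 steps: add(SSSZ, Z)

Reduction:
  start: add(add(Z, Z), add(SSSZ, Z))
  [1] add(Z, add(SSSZ, Z))
  [2] add(SSSZ, Z)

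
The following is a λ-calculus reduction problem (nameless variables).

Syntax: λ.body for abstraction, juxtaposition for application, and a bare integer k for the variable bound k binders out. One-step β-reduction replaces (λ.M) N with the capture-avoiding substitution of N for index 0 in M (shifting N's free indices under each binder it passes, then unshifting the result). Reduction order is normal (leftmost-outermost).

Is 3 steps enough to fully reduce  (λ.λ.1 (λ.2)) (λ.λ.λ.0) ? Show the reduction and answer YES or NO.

  start: (λ.λ.1 (λ.2)) (λ.λ.λ.0)
  →1  λ.(λ.λ.λ.0) (λ.λ.λ.λ.0)
  →2  λ.λ.λ.0

Answer: YES — reaches normal form λ.λ.λ.0 in 2 ≤ 3 steps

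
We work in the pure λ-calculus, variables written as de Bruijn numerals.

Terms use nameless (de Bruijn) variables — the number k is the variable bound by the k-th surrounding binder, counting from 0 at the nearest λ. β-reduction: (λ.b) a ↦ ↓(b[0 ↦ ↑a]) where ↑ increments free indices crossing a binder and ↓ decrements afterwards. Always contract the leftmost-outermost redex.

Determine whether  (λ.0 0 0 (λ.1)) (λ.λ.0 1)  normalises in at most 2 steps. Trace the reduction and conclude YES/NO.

  start: (λ.0 0 0 (λ.1)) (λ.λ.0 1)
  [1] (λ.λ.0 1) (λ.λ.0 1) (λ.λ.0 1) (λ.λ.λ.0 1)
  [2] (λ.0 (λ.λ.0 1)) (λ.λ.0 1) (λ.λ.λ.0 1)

Answer: NO — after 2 steps the term is (λ.0 (λ.λ.0 1)) (λ.λ.0 1) (λ.λ.λ.0 1), not yet normal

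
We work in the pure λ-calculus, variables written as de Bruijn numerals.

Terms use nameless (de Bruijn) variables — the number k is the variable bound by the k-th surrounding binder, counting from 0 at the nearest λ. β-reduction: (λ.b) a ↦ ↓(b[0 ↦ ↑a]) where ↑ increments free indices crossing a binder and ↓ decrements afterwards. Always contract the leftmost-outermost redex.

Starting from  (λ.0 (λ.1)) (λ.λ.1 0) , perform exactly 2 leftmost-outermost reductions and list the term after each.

Answer: after 2 steps: λ.(λ.λ.λ.1 0) 0

Derivation:
  start: (λ.0 (λ.1)) (λ.λ.1 0)
  →1  (λ.λ.1 0) (λ.λ.λ.1 0)
  →2  λ.(λ.λ.λ.1 0) 0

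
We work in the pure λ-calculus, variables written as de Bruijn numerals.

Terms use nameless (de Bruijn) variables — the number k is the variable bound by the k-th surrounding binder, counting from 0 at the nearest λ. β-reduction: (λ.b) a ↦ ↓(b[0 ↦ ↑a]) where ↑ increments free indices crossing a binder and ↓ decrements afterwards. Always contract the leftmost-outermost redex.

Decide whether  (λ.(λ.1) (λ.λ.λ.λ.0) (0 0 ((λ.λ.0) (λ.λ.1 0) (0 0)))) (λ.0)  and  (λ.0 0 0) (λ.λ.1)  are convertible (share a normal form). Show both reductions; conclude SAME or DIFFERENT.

Answer: DIFFERENT — A ⇓ λ.0, B ⇓ λ.λ.1

Derivation:
Term A:
  start: (λ.(λ.1) (λ.λ.λ.λ.0) (0 0 ((λ.λ.0) (λ.λ.1 0) (0 0)))) (λ.0)
  [1] (λ.λ.0) (λ.λ.λ.λ.0) ((λ.0) (λ.0) ((λ.λ.0) (λ.λ.1 0) ((λ.0) (λ.0))))
  [2] (λ.0) ((λ.0) (λ.0) ((λ.λ.0) (λ.λ.1 0) ((λ.0) (λ.0))))
  [3] (λ.0) (λ.0) ((λ.λ.0) (λ.λ.1 0) ((λ.0) (λ.0)))
  [4] (λ.0) ((λ.λ.0) (λ.λ.1 0) ((λ.0) (λ.0)))
  [5] (λ.λ.0) (λ.λ.1 0) ((λ.0) (λ.0))
  [6] (λ.0) ((λ.0) (λ.0))
  [7] (λ.0) (λ.0)
  [8] λ.0

Term B:
  start: (λ.0 0 0) (λ.λ.1)
  [1] (λ.λ.1) (λ.λ.1) (λ.λ.1)
  [2] (λ.λ.λ.1) (λ.λ.1)
  [3] λ.λ.1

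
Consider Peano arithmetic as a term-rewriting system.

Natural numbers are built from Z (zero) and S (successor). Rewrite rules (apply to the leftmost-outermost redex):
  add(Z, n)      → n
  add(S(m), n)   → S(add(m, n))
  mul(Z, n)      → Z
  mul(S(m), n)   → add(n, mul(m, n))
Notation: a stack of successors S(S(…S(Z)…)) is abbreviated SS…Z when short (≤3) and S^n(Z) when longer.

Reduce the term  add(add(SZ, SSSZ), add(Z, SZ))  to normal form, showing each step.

Answer: normal form = S^5(Z)  (in 8 steps)

Working:
  start: add(add(SZ, SSSZ), add(Z, SZ))
  →1  add(S(add(Z, SSSZ)), add(Z, SZ))
  →2  S(add(add(Z, SSSZ), add(Z, SZ)))
  →3  S(add(SSSZ, add(Z, SZ)))
  →4  S(S(add(SSZ, add(Z, SZ))))
  →5  S(S(S(add(SZ, add(Z, SZ)))))
  →6  S(S(S(S(add(Z, add(Z, SZ))))))
  →7  S(S(S(S(add(Z, SZ)))))
  →8  S^5(Z)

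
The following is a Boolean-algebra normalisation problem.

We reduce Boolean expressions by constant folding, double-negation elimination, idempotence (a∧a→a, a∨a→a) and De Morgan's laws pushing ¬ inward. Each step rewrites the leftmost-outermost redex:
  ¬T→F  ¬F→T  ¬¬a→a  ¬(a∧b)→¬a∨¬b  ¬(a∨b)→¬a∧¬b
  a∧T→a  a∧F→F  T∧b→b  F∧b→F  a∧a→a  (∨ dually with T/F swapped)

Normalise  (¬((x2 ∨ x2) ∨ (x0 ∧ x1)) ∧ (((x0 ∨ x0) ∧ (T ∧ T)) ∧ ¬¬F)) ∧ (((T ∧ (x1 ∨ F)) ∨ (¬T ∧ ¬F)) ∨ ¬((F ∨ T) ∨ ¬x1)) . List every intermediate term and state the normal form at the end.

  start: (¬((x2 ∨ x2) ∨ (x0 ∧ x1)) ∧ (((x0 ∨ x0) ∧ (T ∧ T)) ∧ ¬¬F)) ∧ (((T ∧ (x1 ∨ F)) ∨ (¬T ∧ ¬F)) ∨ ¬((F ∨ T) ∨ ¬x1))
  [1] ((¬(x2 ∨ x2) ∧ ¬(x0 ∧ x1)) ∧ (((x0 ∨ x0) ∧ (T ∧ T)) ∧ ¬¬F)) ∧ (((T ∧ (x1 ∨ F)) ∨ (¬T ∧ ¬F)) ∨ ¬((F ∨ T) ∨ ¬x1))
  [2] (((¬x2 ∧ ¬x2) ∧ ¬(x0 ∧ x1)) ∧ (((x0 ∨ x0) ∧ (T ∧ T)) ∧ ¬¬F)) ∧ (((T ∧ (x1 ∨ F)) ∨ (¬T ∧ ¬F)) ∨ ¬((F ∨ T) ∨ ¬x1))
  [3] ((¬x2 ∧ ¬(x0 ∧ x1)) ∧ (((x0 ∨ x0) ∧ (T ∧ T)) ∧ ¬¬F)) ∧ (((T ∧ (x1 ∨ F)) ∨ (¬T ∧ ¬F)) ∨ ¬((F ∨ T) ∨ ¬x1))
  [4] ((¬x2 ∧ (¬x0 ∨ ¬x1)) ∧ (((x0 ∨ x0) ∧ (T ∧ T)) ∧ ¬¬F)) ∧ (((T ∧ (x1 ∨ F)) ∨ (¬T ∧ ¬F)) ∨ ¬((F ∨ T) ∨ ¬x1))
  [5] ((¬x2 ∧ (¬x0 ∨ ¬x1)) ∧ ((x0 ∧ (T ∧ T)) ∧ ¬¬F)) ∧ (((T ∧ (x1 ∨ F)) ∨ (¬T ∧ ¬F)) ∨ ¬((F ∨ T) ∨ ¬x1))
  [6] ((¬x2 ∧ (¬x0 ∨ ¬x1)) ∧ ((x0 ∧ T) ∧ ¬¬F)) ∧ (((T ∧ (x1 ∨ F)) ∨ (¬T ∧ ¬F)) ∨ ¬((F ∨ T) ∨ ¬x1))
  [7] ((¬x2 ∧ (¬x0 ∨ ¬x1)) ∧ (x0 ∧ ¬¬F)) ∧ (((T ∧ (x1 ∨ F)) ∨ (¬T ∧ ¬F)) ∨ ¬((F ∨ T) ∨ ¬x1))
  [8] ((¬x2 ∧ (¬x0 ∨ ¬x1)) ∧ (x0 ∧ F)) ∧ (((T ∧ (x1 ∨ F)) ∨ (¬T ∧ ¬F)) ∨ ¬((F ∨ T) ∨ ¬x1))
  [9] ((¬x2 ∧ (¬x0 ∨ ¬x1)) ∧ F) ∧ (((T ∧ (x1 ∨ F)) ∨ (¬T ∧ ¬F)) ∨ ¬((F ∨ T) ∨ ¬x1))
  [10] F ∧ (((T ∧ (x1 ∨ F)) ∨ (¬T ∧ ¬F)) ∨ ¬((F ∨ T) ∨ ¬x1))
  [11] F

Answer: normal form = F  (in 11 steps)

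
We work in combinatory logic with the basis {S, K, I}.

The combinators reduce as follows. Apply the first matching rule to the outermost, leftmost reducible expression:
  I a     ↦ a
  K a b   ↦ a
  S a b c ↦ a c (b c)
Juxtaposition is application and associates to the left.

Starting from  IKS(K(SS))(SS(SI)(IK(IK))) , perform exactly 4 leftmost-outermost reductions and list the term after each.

  start: IKS(K(SS))(SS(SI)(IK(IK)))
  →1  KS(K(SS))(SS(SI)(IK(IK)))
  →2  S(SS(SI)(IK(IK)))
  →3  S(S(IK(IK))(SI(IK(IK))))
  →4  S(S(K(IK))(SI(IK(IK))))

Answer: after 4 steps: S(S(K(IK))(SI(IK(IK))))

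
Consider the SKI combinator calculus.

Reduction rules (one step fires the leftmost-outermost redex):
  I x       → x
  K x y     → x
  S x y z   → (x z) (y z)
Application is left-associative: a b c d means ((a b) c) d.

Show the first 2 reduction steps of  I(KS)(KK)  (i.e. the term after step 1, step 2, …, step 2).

  start: I(KS)(KK)
  [1] KS(KK)
  [2] S

Answer: after 2 steps: S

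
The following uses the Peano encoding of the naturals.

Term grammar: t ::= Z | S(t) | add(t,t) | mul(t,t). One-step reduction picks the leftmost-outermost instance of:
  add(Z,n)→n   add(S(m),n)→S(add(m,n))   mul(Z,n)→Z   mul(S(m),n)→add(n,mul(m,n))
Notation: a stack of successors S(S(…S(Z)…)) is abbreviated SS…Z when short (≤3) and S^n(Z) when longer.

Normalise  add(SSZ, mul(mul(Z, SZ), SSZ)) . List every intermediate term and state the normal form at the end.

Answer: normal form = SSZ  (in 5 steps)

Reduction:
  start: add(SSZ, mul(mul(Z, SZ), SSZ))
  [1] S(add(SZ, mul(mul(Z, SZ), SSZ)))
  [2] S(S(add(Z, mul(mul(Z, SZ), SSZ))))
  [3] S(S(mul(mul(Z, SZ), SSZ)))
  [4] S(S(mul(Z, SSZ)))
  [5] SSZ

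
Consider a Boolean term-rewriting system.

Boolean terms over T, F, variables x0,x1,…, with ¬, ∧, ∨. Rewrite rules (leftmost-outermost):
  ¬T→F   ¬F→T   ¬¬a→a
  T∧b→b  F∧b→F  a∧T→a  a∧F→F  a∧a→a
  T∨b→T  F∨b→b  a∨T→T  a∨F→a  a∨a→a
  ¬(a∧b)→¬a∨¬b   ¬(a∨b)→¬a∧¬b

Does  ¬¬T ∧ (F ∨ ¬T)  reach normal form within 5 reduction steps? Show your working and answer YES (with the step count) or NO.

  start: ¬¬T ∧ (F ∨ ¬T)
  step 1: T ∧ (F ∨ ¬T)
  step 2: F ∨ ¬T
  step 3: ¬T
  step 4: F

Answer: YES — reaches normal form F in 4 ≤ 5 steps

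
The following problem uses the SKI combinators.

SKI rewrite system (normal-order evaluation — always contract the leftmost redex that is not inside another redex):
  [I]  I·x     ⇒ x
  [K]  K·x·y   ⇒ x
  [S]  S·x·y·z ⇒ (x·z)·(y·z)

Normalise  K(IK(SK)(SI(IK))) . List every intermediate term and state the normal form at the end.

Answer: normal form = K(SK)  (in 2 steps)

Derivation:
  start: K(IK(SK)(SI(IK)))
  [1] K(K(SK)(SI(IK)))
  [2] K(SK)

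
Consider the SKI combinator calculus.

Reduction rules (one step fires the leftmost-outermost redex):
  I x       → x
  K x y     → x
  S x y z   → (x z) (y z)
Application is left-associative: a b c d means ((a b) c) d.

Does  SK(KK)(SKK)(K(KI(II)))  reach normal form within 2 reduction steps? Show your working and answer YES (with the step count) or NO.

Answer: NO — after 2 steps the term is SKK(K(KI(II))), not yet normal

Working:
  start: SK(KK)(SKK)(K(KI(II)))
  →1  K(SKK)(KK(SKK))(K(KI(II)))
  →2  SKK(K(KI(II)))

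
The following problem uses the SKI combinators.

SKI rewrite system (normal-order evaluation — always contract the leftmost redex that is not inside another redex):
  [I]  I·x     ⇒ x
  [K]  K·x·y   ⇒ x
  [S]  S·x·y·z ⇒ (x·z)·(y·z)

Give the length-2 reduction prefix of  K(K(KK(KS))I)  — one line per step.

Answer: after 2 steps: KK

Reduction:
  start: K(K(KK(KS))I)
  step 1: K(KK(KS))
  step 2: KK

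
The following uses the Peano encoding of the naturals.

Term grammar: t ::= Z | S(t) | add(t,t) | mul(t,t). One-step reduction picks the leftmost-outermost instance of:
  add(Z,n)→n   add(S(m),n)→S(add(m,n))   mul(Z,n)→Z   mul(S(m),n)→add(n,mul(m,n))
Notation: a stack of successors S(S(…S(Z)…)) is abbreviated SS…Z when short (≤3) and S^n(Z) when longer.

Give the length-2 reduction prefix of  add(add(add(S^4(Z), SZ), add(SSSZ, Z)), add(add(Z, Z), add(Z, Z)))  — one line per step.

Answer: after 2 steps: add(S(add(add(SSSZ, SZ), add(SSSZ, Z))), add(add(Z, Z), add(Z, Z)))

Derivation:
  start: add(add(add(S^4(Z), SZ), add(SSSZ, Z)), add(add(Z, Z), add(Z, Z)))
  →1  add(add(S(add(SSSZ, SZ)), add(SSSZ, Z)), add(add(Z, Z), add(Z, Z)))
  →2  add(S(add(add(SSSZ, SZ), add(SSSZ, Z))), add(add(Z, Z), add(Z, Z)))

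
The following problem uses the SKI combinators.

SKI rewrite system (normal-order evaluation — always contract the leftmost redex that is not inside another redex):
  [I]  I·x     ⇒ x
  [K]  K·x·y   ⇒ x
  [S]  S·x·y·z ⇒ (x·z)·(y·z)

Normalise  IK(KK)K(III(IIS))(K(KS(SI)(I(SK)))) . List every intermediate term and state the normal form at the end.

Answer: normal form = K(K(S(SK)))  (in 5 steps)

Working:
  start: IK(KK)K(III(IIS))(K(KS(SI)(I(SK))))
  →1  K(KK)K(III(IIS))(K(KS(SI)(I(SK))))
  →2  KK(III(IIS))(K(KS(SI)(I(SK))))
  →3  K(K(KS(SI)(I(SK))))
  →4  K(K(S(I(SK))))
  →5  K(K(S(SK)))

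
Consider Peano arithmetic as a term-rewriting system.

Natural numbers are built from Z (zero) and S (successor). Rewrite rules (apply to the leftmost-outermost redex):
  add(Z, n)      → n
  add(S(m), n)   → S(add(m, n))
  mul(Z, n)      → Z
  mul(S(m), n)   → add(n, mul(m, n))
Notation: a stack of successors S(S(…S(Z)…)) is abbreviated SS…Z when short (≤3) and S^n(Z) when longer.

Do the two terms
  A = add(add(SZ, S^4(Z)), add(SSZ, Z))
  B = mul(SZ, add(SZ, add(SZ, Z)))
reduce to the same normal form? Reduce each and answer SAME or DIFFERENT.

Answer: DIFFERENT — A ⇓ S^7(Z), B ⇓ SSZ

Reduction:
Term A:
  start: add(add(SZ, S^4(Z)), add(SSZ, Z))
  →1  add(S(add(Z, S^4(Z))), add(SSZ, Z))
  →2  S(add(add(Z, S^4(Z)), add(SSZ, Z)))
  →3  S(add(S^4(Z), add(SSZ, Z)))
  →4  S(S(add(SSSZ, add(SSZ, Z))))
  →5  S(S(S(add(SSZ, add(SSZ, Z)))))
  →6  S(S(S(S(add(SZ, add(SSZ, Z))))))
  →7  S(S(S(S(S(add(Z, add(SSZ, Z)))))))
  →8  S(S(S(S(S(add(SSZ, Z))))))
  →9  S(S(S(S(S(S(add(SZ, Z)))))))
  →10  S(S(S(S(S(S(S(add(Z, Z))))))))
  →11  S^7(Z)

Term B:
  start: mul(SZ, add(SZ, add(SZ, Z)))
  →1  add(add(SZ, add(SZ, Z)), mul(Z, add(SZ, add(SZ, Z))))
  →2  add(S(add(Z, add(SZ, Z))), mul(Z, add(SZ, add(SZ, Z))))
  →3  S(add(add(Z, add(SZ, Z)), mul(Z, add(SZ, add(SZ, Z)))))
  →4  S(add(add(SZ, Z), mul(Z, add(SZ, add(SZ, Z)))))
  →5  S(add(S(add(Z, Z)), mul(Z, add(SZ, add(SZ, Z)))))
  →6  S(S(add(add(Z, Z), mul(Z, add(SZ, add(SZ, Z))))))
  →7  S(S(add(Z, mul(Z, add(SZ, add(SZ, Z))))))
  →8  S(S(mul(Z, add(SZ, add(SZ, Z)))))
  →9  SSZ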